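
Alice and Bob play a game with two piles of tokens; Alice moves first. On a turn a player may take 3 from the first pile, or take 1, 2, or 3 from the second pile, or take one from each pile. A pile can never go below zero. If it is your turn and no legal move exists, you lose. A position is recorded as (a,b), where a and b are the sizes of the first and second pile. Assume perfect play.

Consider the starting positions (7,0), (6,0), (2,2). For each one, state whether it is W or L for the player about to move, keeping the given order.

(7,0): L, (6,0): L, (2,2): W

Compute win/loss labels from the base case upward. A position with no move is L. Any other position is W if it can reach an L in one move, else L.
No move ever increases a pile, so every position that can arise here has a ≤ 7 and b ≤ 2; it is enough to label the cells with 0 ≤ a ≤ 7 and 0 ≤ b ≤ 2.
Every move lowers a or b (never raises either), so fill the grid row by row in increasing a, and left to right within a row: each cell's successors are then already labelled.
      b=0  b=1  b=2
a=0:    L    W    W
a=1:    L    W    W
a=2:    L    W    W
a=3:    W    W    L
a=4:    W    L    W
a=5:    W    L    W
a=6:    L    W    W
a=7:    L    W    W
Cells with no legal move (terminal, hence L): (0,0), (1,0), (2,0).
The remaining L cells, each justified by listing all of its moves:
(3,2): →(0,2)(W), (3,1)(W), (3,0)(W), (2,1)(W) — all W, so L
(4,1): →(1,1)(W), (4,0)(W), (3,0)(W) — all W, so L
(5,1): →(2,1)(W), (5,0)(W), (4,0)(W) — all W, so L
(6,0): →(3,0)(W) only, which is W, so L
(7,0): →(4,0)(W) only, which is W, so L
Every other cell has at least one move into one of the L cells above, so it is W.
(7,0): one of the L cells justified above, so L
(6,0): one of the L cells justified above, so L
(2,2): the move to (2,0) reaches an L cell, so W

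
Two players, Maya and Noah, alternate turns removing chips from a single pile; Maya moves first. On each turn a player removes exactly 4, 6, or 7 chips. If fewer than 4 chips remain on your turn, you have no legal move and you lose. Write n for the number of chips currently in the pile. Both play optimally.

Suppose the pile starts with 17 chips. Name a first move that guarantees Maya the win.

Work bottom-up. With no move the player to move loses. Otherwise the position is W if at least one move leads to an L position for the opponent, and L if every move leads to a W.
n=0: no move → L
n=1: no move → L
n=2: no move → L
n=3: no move → L
n=4: W (go to 0, an L position)
n=5: W (go to 1, an L position)
n=6: W (go to 2, an L position)
n=7: W (go to 3, an L position)
n=8: W (go to 2, an L position)
n=9: W (go to 3, an L position)
n=10: W (go to 3, an L position)
n=11: L (options 7(W), 5(W), 4(W) are all W)
n=12: L (options 8(W), 6(W), 5(W) are all W)
n=13: L (options 9(W), 7(W), 6(W) are all W)
n=14: L (options 10(W), 8(W), 7(W) are all W)
n=15: W (go to 11, an L position)
n=16: W (go to 12, an L position)
n=17: W (go to 13, an L position)
From 17, the L positions reachable in one move are: 13, 11. Any move reaching one of these is winning.

Remove 4, leaving 13.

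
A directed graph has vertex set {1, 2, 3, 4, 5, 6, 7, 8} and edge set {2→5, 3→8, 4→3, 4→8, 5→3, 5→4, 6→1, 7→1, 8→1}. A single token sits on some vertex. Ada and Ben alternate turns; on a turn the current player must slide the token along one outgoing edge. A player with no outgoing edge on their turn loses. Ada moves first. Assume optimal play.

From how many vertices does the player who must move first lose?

3

Use the standard recursion: the mover loses at a terminal position; elsewhere, the mover wins exactly when some move hands the opponent an L position.
Every edge goes from a vertex to one that appears earlier in the order 1, 6, 8, 3, 4, 5, 2, 7, so processing vertices in that order labels each vertex after all of its successors.
1: no outgoing edge → L
6: reaches L-position 1 → W
8: reaches L-position 1 → W
3: only reaches 8(W), which is W → L
4: reaches L-position 3 → W
5: reaches L-position 3 → W
2: only reaches 5(W), which is W → L
7: reaches L-position 1 → W
The L vertices are 1, 2, 3; that is 3 in all.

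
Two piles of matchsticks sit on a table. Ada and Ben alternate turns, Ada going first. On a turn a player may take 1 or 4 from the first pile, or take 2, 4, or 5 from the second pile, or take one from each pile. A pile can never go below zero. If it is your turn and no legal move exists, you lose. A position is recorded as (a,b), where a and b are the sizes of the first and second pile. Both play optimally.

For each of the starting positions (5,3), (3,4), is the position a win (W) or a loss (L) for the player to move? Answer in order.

(5,3): W, (3,4): L

Classify positions by backward induction: terminal positions (no move available) are L. From any other position, the mover wins iff some move reaches an L.
No move ever increases a pile, so every position that can arise here has a ≤ 5 and b ≤ 4; it is enough to label the cells with 0 ≤ a ≤ 5 and 0 ≤ b ≤ 4.
Every move lowers a or b (never raises either), so fill the grid row by row in increasing a, and left to right within a row: each cell's successors are then already labelled.
      b=0  b=1  b=2  b=3  b=4
a=0:    L    L    W    W    W
a=1:    W    W    W    L    L
a=2:    L    L    W    W    W
a=3:    W    W    W    L    L
a=4:    W    W    L    W    W
a=5:    L    L    W    W    W
Cells with no legal move (terminal, hence L): (0,0), (0,1).
The remaining L cells, each justified by listing all of its moves:
(1,3): moves to (0,3)(W), (1,1)(W), (0,2)(W); every one is W ⇒ L
(1,4): moves to (0,4)(W), (1,2)(W), (1,0)(W), (0,3)(W); every one is W ⇒ L
(2,0): the only move is to (1,0)(W), a W ⇒ L
(2,1): moves to (1,1)(W), (1,0)(W); every one is W ⇒ L
(3,3): moves to (2,3)(W), (3,1)(W), (2,2)(W); every one is W ⇒ L
(3,4): moves to (2,4)(W), (3,2)(W), (3,0)(W), (2,3)(W); every one is W ⇒ L
(4,2): moves to (3,2)(W), (0,2)(W), (4,0)(W), (3,1)(W); every one is W ⇒ L
(5,0): moves to (4,0)(W), (1,0)(W); every one is W ⇒ L
(5,1): moves to (4,1)(W), (1,1)(W), (4,0)(W); every one is W ⇒ L
Every other cell has at least one move into one of the L cells above, so it is W.
(5,3): the move to (1,3) reaches an L cell, so W
(3,4): one of the L cells justified above, so L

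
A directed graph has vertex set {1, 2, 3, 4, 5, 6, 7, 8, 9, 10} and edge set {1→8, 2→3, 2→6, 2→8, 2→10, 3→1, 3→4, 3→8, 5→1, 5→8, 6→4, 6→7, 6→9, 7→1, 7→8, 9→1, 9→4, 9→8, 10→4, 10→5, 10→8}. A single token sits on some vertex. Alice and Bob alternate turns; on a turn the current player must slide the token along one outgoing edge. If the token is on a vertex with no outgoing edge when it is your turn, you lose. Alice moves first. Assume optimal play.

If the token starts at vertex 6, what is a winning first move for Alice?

Positions with no move are L. A position that does have a move is losing for the player to move precisely when every available move leads to a winning position for the opponent. Fill in the labels:
Every edge goes from a vertex to one that appears earlier in the order 8, 4, 1, 3, 7, 9, 6, 5, 10, 2, so processing vertices in that order labels each vertex after all of its successors.
8: no outgoing edge → L
4: no outgoing edge → L
1: →8(L), so W
3: →4(L), so W
7: →8(L), so W
9: →4(L), so W
6: →4(L), so W
5: →8(L), so W
10: →4(L), so W
2: →8(L), so W
From 6, the L positions reachable in one move are: 4.

Move to 4.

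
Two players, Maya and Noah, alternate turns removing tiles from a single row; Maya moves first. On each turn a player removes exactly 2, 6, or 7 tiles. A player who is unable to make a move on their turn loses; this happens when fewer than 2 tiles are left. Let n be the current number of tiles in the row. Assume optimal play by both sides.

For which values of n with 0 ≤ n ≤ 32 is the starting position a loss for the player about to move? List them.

0, 1, 4, 5, 9, 13, 14, 17, 18, 22, 26, 27, 30, 31

Compute win/loss labels from the base case upward. A position with no move is L. Any other position is W if it can reach an L in one move, else L.
n=0: no move → L
n=1: no move → L
n=2: reaches L-position 0 → W
n=3: reaches L-position 1 → W
n=4: only reaches 2(W), which is W → L
n=5: only reaches 3(W), which is W → L
n=6: reaches L-position 4 → W
n=7: reaches L-position 5 → W
n=8: reaches L-position 1 → W
n=9: only reaches 7(W), 3(W), 2(W), all W → L
n=10: reaches L-position 4 → W
n=11: reaches L-position 9 → W
n=12: reaches L-position 5 → W
n=13: only reaches 11(W), 7(W), 6(W), all W → L
n=14: only reaches 12(W), 8(W), 7(W), all W → L
n=15: reaches L-position 13 → W
n=16: reaches L-position 14 → W
n=17: only reaches 15(W), 11(W), 10(W), all W → L
n=18: only reaches 16(W), 12(W), 11(W), all W → L
n=19: reaches L-position 17 → W
n=20: reaches L-position 18 → W
n=21: reaches L-position 14 → W
n=22: only reaches 20(W), 16(W), 15(W), all W → L
n=23: reaches L-position 17 → W
n=24: reaches L-position 22 → W
n=25: reaches L-position 18 → W
n=26: only reaches 24(W), 20(W), 19(W), all W → L
n=27: only reaches 25(W), 21(W), 20(W), all W → L
n=28: reaches L-position 26 → W
n=29: reaches L-position 27 → W
n=30: only reaches 28(W), 24(W), 23(W), all W → L
n=31: only reaches 29(W), 25(W), 24(W), all W → L
n=32: reaches L-position 30 → W
Reading off the rows marked L gives the requested list; there are 14 such values of n.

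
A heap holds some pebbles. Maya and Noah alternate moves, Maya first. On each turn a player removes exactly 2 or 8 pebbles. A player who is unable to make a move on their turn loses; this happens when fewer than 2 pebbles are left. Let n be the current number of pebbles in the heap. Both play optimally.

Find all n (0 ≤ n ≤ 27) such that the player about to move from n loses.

Classify positions by backward induction: terminal positions (no move available) are L. From any other position, the mover wins iff some move reaches an L.
n=0: no move → L
n=1: no move → L
n=2: can move to 0, which is L ⇒ W
n=3: can move to 1, which is L ⇒ W
n=4: the only move is to 2(W), a W ⇒ L
n=5: the only move is to 3(W), a W ⇒ L
n=6: can move to 4, which is L ⇒ W
n=7: can move to 5, which is L ⇒ W
n=8: can move to 0, which is L ⇒ W
n=9: can move to 1, which is L ⇒ W
n=10: moves to 8(W), 2(W); every one is W ⇒ L
n=11: moves to 9(W), 3(W); every one is W ⇒ L
n=12: can move to 10, which is L ⇒ W
n=13: can move to 11, which is L ⇒ W
n=14: moves to 12(W), 6(W); every one is W ⇒ L
n=15: moves to 13(W), 7(W); every one is W ⇒ L
n=16: can move to 14, which is L ⇒ W
n=17: can move to 15, which is L ⇒ W
n=18: can move to 10, which is L ⇒ W
n=19: can move to 11, which is L ⇒ W
n=20: moves to 18(W), 12(W); every one is W ⇒ L
n=21: moves to 19(W), 13(W); every one is W ⇒ L
n=22: can move to 20, which is L ⇒ W
n=23: can move to 21, which is L ⇒ W
n=24: moves to 22(W), 16(W); every one is W ⇒ L
n=25: moves to 23(W), 17(W); every one is W ⇒ L
n=26: can move to 24, which is L ⇒ W
n=27: can move to 25, which is L ⇒ W
Reading off the rows marked L gives the requested list; there are 12 such values of n.

0, 1, 4, 5, 10, 11, 14, 15, 20, 21, 24, 25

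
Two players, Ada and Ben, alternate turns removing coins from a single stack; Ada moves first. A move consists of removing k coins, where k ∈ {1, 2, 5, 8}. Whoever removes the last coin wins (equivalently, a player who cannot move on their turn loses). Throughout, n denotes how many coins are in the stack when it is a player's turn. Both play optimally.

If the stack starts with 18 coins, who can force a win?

Ben wins.

Build the W/L table. Terminal = L. A non-terminal position is W if it has a move to some L; otherwise it is L.
n=0: no move → L
n=1: W (go to 0, an L position)
n=2: W (go to 0, an L position)
n=3: L (options 2(W), 1(W) are all W)
n=4: W (go to 3, an L position)
n=5: W (go to 3, an L position)
n=6: L (options 5(W), 4(W), 1(W) are all W)
n=7: W (go to 6, an L position)
n=8: W (go to 6, an L position)
n=9: L (options 8(W), 7(W), 4(W), 1(W) are all W)
n=10: W (go to 9, an L position)
n=11: W (go to 9, an L position)
n=12: L (options 11(W), 10(W), 7(W), 4(W) are all W)
n=13: W (go to 12, an L position)
n=14: W (go to 12, an L position)
n=15: L (options 14(W), 13(W), 10(W), 7(W) are all W)
n=16: W (go to 15, an L position)
n=17: W (go to 15, an L position)
n=18: L (options 17(W), 16(W), 13(W), 10(W) are all W)
The starting position 18 is L: whatever Ada does, the opponent receives a W position.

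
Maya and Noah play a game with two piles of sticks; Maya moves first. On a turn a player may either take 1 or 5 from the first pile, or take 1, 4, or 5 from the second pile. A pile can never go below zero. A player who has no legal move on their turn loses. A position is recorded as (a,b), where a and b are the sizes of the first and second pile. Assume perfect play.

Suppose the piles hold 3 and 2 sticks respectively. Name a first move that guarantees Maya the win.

Move to (2,2).

Compute win/loss labels from the base case upward. A position with no move is L. Any other position is W if it can reach an L in one move, else L.
No move ever increases a pile, so every position that can arise here has a ≤ 3 and b ≤ 2; it is enough to label the cells with 0 ≤ a ≤ 3 and 0 ≤ b ≤ 2.
Every move lowers a or b (never raises either), so fill the grid row by row in increasing a, and left to right within a row: each cell's successors are then already labelled.
      b=0  b=1  b=2
a=0:    L    W    L
a=1:    W    L    W
a=2:    L    W    L
a=3:    W    L    W
Cells with no legal move (terminal, hence L): (0,0).
The remaining L cells, each justified by listing all of its moves:
(0,2): the only move is to (0,1)(W), a W ⇒ L
(1,1): moves to (0,1)(W), (1,0)(W); every one is W ⇒ L
(2,0): the only move is to (1,0)(W), a W ⇒ L
(2,2): moves to (1,2)(W), (2,1)(W); every one is W ⇒ L
(3,1): moves to (2,1)(W), (3,0)(W); every one is W ⇒ L
Every other cell has at least one move into one of the L cells above, so it is W.
From (3,2), the L positions reachable in one move are: (2,2), (3,1). Any move reaching one of these is winning.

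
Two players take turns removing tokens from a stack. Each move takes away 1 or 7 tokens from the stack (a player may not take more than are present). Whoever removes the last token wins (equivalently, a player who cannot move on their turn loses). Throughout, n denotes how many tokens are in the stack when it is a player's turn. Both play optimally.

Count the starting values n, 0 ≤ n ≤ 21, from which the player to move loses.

11

Label each position W (a win for the player to move) or L (a loss). A position with no legal move is L; any other position is W exactly when some move reaches an L, and L when every move reaches a W.
n=0: no move → L
n=1: →0(L), so W
n=2: →1(W) only, which is W, so L
n=3: →2(L), so W
n=4: →3(W) only, which is W, so L
n=5: →4(L), so W
n=6: →5(W) only, which is W, so L
n=7: →6(L), so W
n=8: →7(W), 1(W) — all W, so L
n=9: →8(L), so W
n=10: →9(W), 3(W) — all W, so L
n=11: →10(L), so W
n=12: →11(W), 5(W) — all W, so L
n=13: →12(L), so W
n=14: →13(W), 7(W) — all W, so L
n=15: →14(L), so W
n=16: →15(W), 9(W) — all W, so L
n=17: →16(L), so W
n=18: →17(W), 11(W) — all W, so L
n=19: →18(L), so W
n=20: →19(W), 13(W) — all W, so L
n=21: →20(L), so W
L entries with 0 ≤ n ≤ 21: n = 0, 2, 4, 6, 8, 10, 12, 14, 16, 18, 20; that makes 11.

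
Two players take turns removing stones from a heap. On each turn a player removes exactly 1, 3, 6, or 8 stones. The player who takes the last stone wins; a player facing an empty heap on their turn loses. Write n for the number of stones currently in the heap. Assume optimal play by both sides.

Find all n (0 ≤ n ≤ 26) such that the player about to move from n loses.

Build the W/L table. Terminal = L. A non-terminal position is W if it has a move to some L; otherwise it is L.
n=0: no move → L
n=1: reaches L-position 0 → W
n=2: only reaches 1(W), which is W → L
n=3: reaches L-position 2 → W
n=4: only reaches 3(W), 1(W), all W → L
n=5: reaches L-position 4 → W
n=6: reaches L-position 0 → W
n=7: reaches L-position 4 → W
n=8: reaches L-position 2 → W
n=9: only reaches 8(W), 6(W), 3(W), 1(W), all W → L
n=10: reaches L-position 9 → W
n=11: only reaches 10(W), 8(W), 5(W), 3(W), all W → L
n=12: reaches L-position 11 → W
n=13: only reaches 12(W), 10(W), 7(W), 5(W), all W → L
n=14: reaches L-position 13 → W
n=15: reaches L-position 9 → W
n=16: reaches L-position 13 → W
n=17: reaches L-position 11 → W
n=18: only reaches 17(W), 15(W), 12(W), 10(W), all W → L
n=19: reaches L-position 18 → W
n=20: only reaches 19(W), 17(W), 14(W), 12(W), all W → L
n=21: reaches L-position 20 → W
n=22: only reaches 21(W), 19(W), 16(W), 14(W), all W → L
n=23: reaches L-position 22 → W
n=24: reaches L-position 18 → W
n=25: reaches L-position 22 → W
n=26: reaches L-position 20 → W
Reading off the rows marked L gives the requested list; there are 9 such values of n.

0, 2, 4, 9, 11, 13, 18, 20, 22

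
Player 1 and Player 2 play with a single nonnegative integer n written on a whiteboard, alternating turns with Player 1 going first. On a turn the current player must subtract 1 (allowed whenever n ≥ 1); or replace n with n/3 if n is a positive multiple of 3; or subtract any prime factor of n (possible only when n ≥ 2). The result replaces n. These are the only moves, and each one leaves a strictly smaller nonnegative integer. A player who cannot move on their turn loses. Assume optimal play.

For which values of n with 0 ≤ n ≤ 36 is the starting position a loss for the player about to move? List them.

0, 4, 8, 14, 18, 22, 25, 27, 32, 35

Use the standard recursion: the mover loses at a terminal position; elsewhere, the mover wins exactly when some move hands the opponent an L position.
n=0: no move → L
n=1: W (go to 0, an L position)
n=2: W (go to 0, an L position)
n=3: W (go to 0, an L position)
n=4: L (options 2(W), 3(W) are all W)
n=5: W (go to 0, an L position)
n=6: W (go to 4, an L position)
n=7: W (go to 0, an L position)
n=8: L (options 6(W), 7(W) are all W)
n=9: W (go to 8, an L position)
n=10: W (go to 8, an L position)
n=11: W (go to 0, an L position)
n=12: W (go to 4, an L position)
n=13: W (go to 0, an L position)
n=14: L (options 7(W), 12(W), 13(W) are all W)
n=15: W (go to 14, an L position)
n=16: W (go to 14, an L position)
n=17: W (go to 0, an L position)
n=18: L (options 6(W), 15(W), 16(W), 17(W) are all W)
n=19: W (go to 0, an L position)
n=20: W (go to 18, an L position)
n=21: W (go to 14, an L position)
n=22: L (options 11(W), 20(W), 21(W) are all W)
n=23: W (go to 0, an L position)
n=24: W (go to 8, an L position)
n=25: L (options 20(W), 24(W) are all W)
n=26: W (go to 25, an L position)
n=27: L (options 9(W), 24(W), 26(W) are all W)
n=28: W (go to 27, an L position)
n=29: W (go to 0, an L position)
n=30: W (go to 25, an L position)
n=31: W (go to 0, an L position)
n=32: L (options 30(W), 31(W) are all W)
n=33: W (go to 22, an L position)
n=34: W (go to 32, an L position)
n=35: L (options 28(W), 30(W), 34(W) are all W)
n=36: W (go to 35, an L position)
Reading off the rows marked L gives the requested list; there are 10 such values of n.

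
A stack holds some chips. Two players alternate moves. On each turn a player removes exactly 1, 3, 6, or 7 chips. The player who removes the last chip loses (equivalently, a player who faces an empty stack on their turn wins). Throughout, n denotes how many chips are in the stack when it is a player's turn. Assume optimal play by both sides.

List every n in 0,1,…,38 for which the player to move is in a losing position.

Positions with no move are W. A position that does have a move is losing for the player to move precisely when every available move leads to a winning position for the opponent. Fill in the labels:
n=0: no move; the opponent has just taken the last chip and therefore loses → W
n=1: L (sole option 0(W) is W)
n=2: W (go to 1, an L position)
n=3: L (options 2(W), 0(W) are all W)
n=4: W (go to 3, an L position)
n=5: L (options 4(W), 2(W) are all W)
n=6: W (go to 5, an L position)
n=7: W (go to 1, an L position)
n=8: W (go to 5, an L position)
n=9: W (go to 3, an L position)
n=10: W (go to 3, an L position)
n=11: W (go to 5, an L position)
n=12: W (go to 5, an L position)
n=13: L (options 12(W), 10(W), 7(W), 6(W) are all W)
n=14: W (go to 13, an L position)
n=15: L (options 14(W), 12(W), 9(W), 8(W) are all W)
n=16: W (go to 15, an L position)
n=17: L (options 16(W), 14(W), 11(W), 10(W) are all W)
n=18: W (go to 17, an L position)
n=19: W (go to 13, an L position)
n=20: W (go to 17, an L position)
n=21: W (go to 15, an L position)
n=22: W (go to 15, an L position)
n=23: W (go to 17, an L position)
n=24: W (go to 17, an L position)
n=25: L (options 24(W), 22(W), 19(W), 18(W) are all W)
n=26: W (go to 25, an L position)
n=27: L (options 26(W), 24(W), 21(W), 20(W) are all W)
n=28: W (go to 27, an L position)
n=29: L (options 28(W), 26(W), 23(W), 22(W) are all W)
n=30: W (go to 29, an L position)
n=31: W (go to 25, an L position)
n=32: W (go to 29, an L position)
n=33: W (go to 27, an L position)
n=34: W (go to 27, an L position)
n=35: W (go to 29, an L position)
n=36: W (go to 29, an L position)
n=37: L (options 36(W), 34(W), 31(W), 30(W) are all W)
n=38: W (go to 37, an L position)
Reading off the rows marked L gives the requested list; there are 10 such values of n.

1, 3, 5, 13, 15, 17, 25, 27, 29, 37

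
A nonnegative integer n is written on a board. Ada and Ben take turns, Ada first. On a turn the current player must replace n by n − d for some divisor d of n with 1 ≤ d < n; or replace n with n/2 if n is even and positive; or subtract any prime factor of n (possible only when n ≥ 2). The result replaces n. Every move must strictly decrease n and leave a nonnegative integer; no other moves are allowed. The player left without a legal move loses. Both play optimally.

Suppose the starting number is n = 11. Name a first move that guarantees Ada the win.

Move to 0.

Classify positions by backward induction: terminal positions (no move available) are L. From any other position, the mover wins iff some move reaches an L.
n=0: no move → L
n=1: no move → L
n=2: →0(L), so W
n=3: →0(L), so W
n=4: →2(W), 3(W) — all W, so L
n=5: →0(L), so W
n=6: →4(L), so W
n=7: →0(L), so W
n=8: →4(L), so W
n=9: →6(W), 8(W) — all W, so L
n=10: →9(L), so W
n=11: →0(L), so W
From 11, the L positions reachable in one move are: 0.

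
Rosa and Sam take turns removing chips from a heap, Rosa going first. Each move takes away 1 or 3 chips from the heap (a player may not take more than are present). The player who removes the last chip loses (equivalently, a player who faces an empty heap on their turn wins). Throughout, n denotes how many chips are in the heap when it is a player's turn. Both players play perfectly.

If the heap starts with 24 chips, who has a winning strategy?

Label each position W (a win for the player to move) or L (a loss). A position with no legal move is W; any other position is W exactly when some move reaches an L, and L when every move reaches a W.
n=0: no move; the opponent has just taken the last chip and therefore loses → W
n=1: only reaches 0(W), which is W → L
n=2: reaches L-position 1 → W
n=3: only reaches 2(W), 0(W), all W → L
n=4: reaches L-position 3 → W
n=5: only reaches 4(W), 2(W), all W → L
n=6: reaches L-position 5 → W
n=7: only reaches 6(W), 4(W), all W → L
n=8: reaches L-position 7 → W
n=9: only reaches 8(W), 6(W), all W → L
n=10: reaches L-position 9 → W
n=11: only reaches 10(W), 8(W), all W → L
n=12: reaches L-position 11 → W
n=13: only reaches 12(W), 10(W), all W → L
n=14: reaches L-position 13 → W
n=15: only reaches 14(W), 12(W), all W → L
n=16: reaches L-position 15 → W
n=17: only reaches 16(W), 14(W), all W → L
n=18: reaches L-position 17 → W
n=19: only reaches 18(W), 16(W), all W → L
n=20: reaches L-position 19 → W
n=21: only reaches 20(W), 18(W), all W → L
n=22: reaches L-position 21 → W
n=23: only reaches 22(W), 20(W), all W → L
n=24: reaches L-position 23 → W
From 24 Rosa can remove 1, leaving 23, reaching an L position.

Rosa wins.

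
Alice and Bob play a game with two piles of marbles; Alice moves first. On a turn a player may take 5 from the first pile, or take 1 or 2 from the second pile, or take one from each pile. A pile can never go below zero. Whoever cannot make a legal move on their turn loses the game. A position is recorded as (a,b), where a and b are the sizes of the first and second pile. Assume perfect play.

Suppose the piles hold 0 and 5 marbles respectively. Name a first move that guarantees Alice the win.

Move to (0,3).

Positions with no move are L. A position that does have a move is losing for the player to move precisely when every available move leads to a winning position for the opponent. Fill in the labels:
No move ever increases a pile, so every position that can arise here has a ≤ 0 and b ≤ 5; it is enough to label the cells with 0 ≤ a ≤ 0 and 0 ≤ b ≤ 5.
Every move lowers a or b (never raises either), so fill the grid row by row in increasing a, and left to right within a row: each cell's successors are then already labelled.
      b=0  b=1  b=2  b=3  b=4  b=5
a=0:    L    W    W    L    W    W
Cells with no legal move (terminal, hence L): (0,0).
The remaining L cells, each justified by listing all of its moves:
(0,3): only reaches (0,2)(W), (0,1)(W), all W → L
Every other cell has at least one move into one of the L cells above, so it is W.
From (0,5), the L positions reachable in one move are: (0,3).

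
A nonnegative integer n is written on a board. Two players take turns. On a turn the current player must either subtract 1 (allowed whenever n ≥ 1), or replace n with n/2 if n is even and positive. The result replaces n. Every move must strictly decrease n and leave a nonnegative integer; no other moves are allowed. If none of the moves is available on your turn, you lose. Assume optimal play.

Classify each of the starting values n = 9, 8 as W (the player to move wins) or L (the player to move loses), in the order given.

9: L, 8: W

Compute win/loss labels from the base case upward. A position with no move is L. Any other position is W if it can reach an L in one move, else L.
n=0: no move → L
n=1: →0(L), so W
n=2: →1(W) only, which is W, so L
n=3: →2(L), so W
n=4: →2(L), so W
n=5: →4(W) only, which is W, so L
n=6: →5(L), so W
n=7: →6(W) only, which is W, so L
n=8: →7(L), so W
n=9: →8(W) only, which is W, so L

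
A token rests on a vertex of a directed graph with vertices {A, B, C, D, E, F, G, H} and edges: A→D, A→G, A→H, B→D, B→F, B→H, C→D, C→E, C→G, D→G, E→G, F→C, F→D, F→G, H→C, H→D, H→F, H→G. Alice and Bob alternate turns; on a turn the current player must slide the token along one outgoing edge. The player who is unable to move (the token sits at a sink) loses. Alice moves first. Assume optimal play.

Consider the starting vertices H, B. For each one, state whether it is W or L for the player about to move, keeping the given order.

Build the W/L table. Terminal = L. A non-terminal position is W if it has a move to some L; otherwise it is L.
Every edge goes from a vertex to one that appears earlier in the order G, D, E, C, F, H, B, A, so processing vertices in that order labels each vertex after all of its successors.
G: no outgoing edge → L
D: reaches L-position G → W
E: reaches L-position G → W
C: reaches L-position G → W
F: reaches L-position G → W
H: reaches L-position G → W
B: only reaches H(W), F(W), D(W), all W → L
A: reaches L-position G → W

H: W, B: L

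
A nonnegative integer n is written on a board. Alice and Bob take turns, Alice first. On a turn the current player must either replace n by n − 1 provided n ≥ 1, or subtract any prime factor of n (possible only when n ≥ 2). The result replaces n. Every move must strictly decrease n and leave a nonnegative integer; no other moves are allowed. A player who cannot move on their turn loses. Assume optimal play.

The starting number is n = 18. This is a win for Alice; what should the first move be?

Move to 16.

Positions with no move are L. A position that does have a move is losing for the player to move precisely when every available move leads to a winning position for the opponent. Fill in the labels:
n=0: no move → L
n=1: →0(L), so W
n=2: →0(L), so W
n=3: →0(L), so W
n=4: →2(W), 3(W) — all W, so L
n=5: →0(L), so W
n=6: →4(L), so W
n=7: →0(L), so W
n=8: →6(W), 7(W) — all W, so L
n=9: →8(L), so W
n=10: →8(L), so W
n=11: →0(L), so W
n=12: →9(W), 10(W), 11(W) — all W, so L
n=13: →0(L), so W
n=14: →12(L), so W
n=15: →12(L), so W
n=16: →14(W), 15(W) — all W, so L
n=17: →0(L), so W
n=18: →16(L), so W
From 18, the L positions reachable in one move are: 16.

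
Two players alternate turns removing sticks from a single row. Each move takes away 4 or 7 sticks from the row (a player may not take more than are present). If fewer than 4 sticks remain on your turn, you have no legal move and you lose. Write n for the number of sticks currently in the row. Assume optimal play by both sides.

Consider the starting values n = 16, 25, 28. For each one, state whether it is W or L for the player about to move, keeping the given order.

Build the W/L table. Terminal = L. A non-terminal position is W if it has a move to some L; otherwise it is L.
n=0: no move → L
n=1: no move → L
n=2: no move → L
n=3: no move → L
n=4: can move to 0, which is L ⇒ W
n=5: can move to 1, which is L ⇒ W
n=6: can move to 2, which is L ⇒ W
n=7: can move to 3, which is L ⇒ W
n=8: can move to 1, which is L ⇒ W
n=9: can move to 2, which is L ⇒ W
n=10: can move to 3, which is L ⇒ W
n=11: moves to 7(W), 4(W); every one is W ⇒ L
n=12: moves to 8(W), 5(W); every one is W ⇒ L
n=13: moves to 9(W), 6(W); every one is W ⇒ L
n=14: moves to 10(W), 7(W); every one is W ⇒ L
n=15: can move to 11, which is L ⇒ W
n=16: can move to 12, which is L ⇒ W
n=17: can move to 13, which is L ⇒ W
n=18: can move to 14, which is L ⇒ W
n=19: can move to 12, which is L ⇒ W
n=20: can move to 13, which is L ⇒ W
n=21: can move to 14, which is L ⇒ W
n=22: moves to 18(W), 15(W); every one is W ⇒ L
n=23: moves to 19(W), 16(W); every one is W ⇒ L
n=24: moves to 20(W), 17(W); every one is W ⇒ L
n=25: moves to 21(W), 18(W); every one is W ⇒ L
n=26: can move to 22, which is L ⇒ W
n=27: can move to 23, which is L ⇒ W
n=28: can move to 24, which is L ⇒ W

16: W, 25: L, 28: W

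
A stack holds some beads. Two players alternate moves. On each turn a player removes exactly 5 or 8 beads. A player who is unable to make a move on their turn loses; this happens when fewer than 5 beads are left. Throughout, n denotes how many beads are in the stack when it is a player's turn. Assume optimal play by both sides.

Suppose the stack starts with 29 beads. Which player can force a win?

The second player wins.

Compute win/loss labels from the base case upward. A position with no move is L. Any other position is W if it can reach an L in one move, else L.
n=0: no move → L
n=1: no move → L
n=2: no move → L
n=3: no move → L
n=4: no move → L
n=5: can move to 0, which is L ⇒ W
n=6: can move to 1, which is L ⇒ W
n=7: can move to 2, which is L ⇒ W
n=8: can move to 3, which is L ⇒ W
n=9: can move to 4, which is L ⇒ W
n=10: can move to 2, which is L ⇒ W
n=11: can move to 3, which is L ⇒ W
n=12: can move to 4, which is L ⇒ W
n=13: moves to 8(W), 5(W); every one is W ⇒ L
n=14: moves to 9(W), 6(W); every one is W ⇒ L
n=15: moves to 10(W), 7(W); every one is W ⇒ L
n=16: moves to 11(W), 8(W); every one is W ⇒ L
n=17: moves to 12(W), 9(W); every one is W ⇒ L
n=18: can move to 13, which is L ⇒ W
n=19: can move to 14, which is L ⇒ W
n=20: can move to 15, which is L ⇒ W
n=21: can move to 16, which is L ⇒ W
n=22: can move to 17, which is L ⇒ W
n=23: can move to 15, which is L ⇒ W
n=24: can move to 16, which is L ⇒ W
n=25: can move to 17, which is L ⇒ W
n=26: moves to 21(W), 18(W); every one is W ⇒ L
n=27: moves to 22(W), 19(W); every one is W ⇒ L
n=28: moves to 23(W), 20(W); every one is W ⇒ L
n=29: moves to 24(W), 21(W); every one is W ⇒ L
The starting position 29 is L: whatever the player to move does, the opponent receives a W position.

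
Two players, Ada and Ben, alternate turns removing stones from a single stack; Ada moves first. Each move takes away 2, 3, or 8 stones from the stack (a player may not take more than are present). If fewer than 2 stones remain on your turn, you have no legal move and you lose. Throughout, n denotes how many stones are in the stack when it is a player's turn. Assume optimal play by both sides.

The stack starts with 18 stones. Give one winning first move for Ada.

Remove 2, leaving 16.

Use the standard recursion: the mover loses at a terminal position; elsewhere, the mover wins exactly when some move hands the opponent an L position.
n=0: no move → L
n=1: no move → L
n=2: can move to 0, which is L ⇒ W
n=3: can move to 1, which is L ⇒ W
n=4: can move to 1, which is L ⇒ W
n=5: moves to 3(W), 2(W); every one is W ⇒ L
n=6: moves to 4(W), 3(W); every one is W ⇒ L
n=7: can move to 5, which is L ⇒ W
n=8: can move to 6, which is L ⇒ W
n=9: can move to 6, which is L ⇒ W
n=10: moves to 8(W), 7(W), 2(W); every one is W ⇒ L
n=11: moves to 9(W), 8(W), 3(W); every one is W ⇒ L
n=12: can move to 10, which is L ⇒ W
n=13: can move to 11, which is L ⇒ W
n=14: can move to 11, which is L ⇒ W
n=15: moves to 13(W), 12(W), 7(W); every one is W ⇒ L
n=16: moves to 14(W), 13(W), 8(W); every one is W ⇒ L
n=17: can move to 15, which is L ⇒ W
n=18: can move to 16, which is L ⇒ W
From 18, the L positions reachable in one move are: 16, 15, 10. Any move reaching one of these is winning.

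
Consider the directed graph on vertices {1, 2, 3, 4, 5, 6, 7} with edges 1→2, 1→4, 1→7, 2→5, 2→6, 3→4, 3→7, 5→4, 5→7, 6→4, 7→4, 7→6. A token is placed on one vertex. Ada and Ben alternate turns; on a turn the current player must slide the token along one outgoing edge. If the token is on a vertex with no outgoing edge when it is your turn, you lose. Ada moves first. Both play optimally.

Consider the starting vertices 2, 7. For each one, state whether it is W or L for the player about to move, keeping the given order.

Compute win/loss labels from the base case upward. A position with no move is L. Any other position is W if it can reach an L in one move, else L.
Every edge goes from a vertex to one that appears earlier in the order 4, 6, 7, 5, 2, 3, 1, so processing vertices in that order labels each vertex after all of its successors.
4: no outgoing edge → L
6: reaches L-position 4 → W
7: reaches L-position 4 → W
5: reaches L-position 4 → W
2: only reaches 5(W), 6(W), all W → L
3: reaches L-position 4 → W
1: reaches L-position 2 → W

2: L, 7: W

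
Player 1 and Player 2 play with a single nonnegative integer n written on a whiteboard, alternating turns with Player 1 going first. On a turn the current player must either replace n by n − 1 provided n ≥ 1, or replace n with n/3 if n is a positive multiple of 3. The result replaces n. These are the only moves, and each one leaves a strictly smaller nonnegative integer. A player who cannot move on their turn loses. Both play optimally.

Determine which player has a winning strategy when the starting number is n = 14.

Positions with no move are L. A position that does have a move is losing for the player to move precisely when every available move leads to a winning position for the opponent. Fill in the labels:
n=0: no move → L
n=1: reaches L-position 0 → W
n=2: only reaches 1(W), which is W → L
n=3: reaches L-position 2 → W
n=4: only reaches 3(W), which is W → L
n=5: reaches L-position 4 → W
n=6: reaches L-position 2 → W
n=7: only reaches 6(W), which is W → L
n=8: reaches L-position 7 → W
n=9: only reaches 3(W), 8(W), all W → L
n=10: reaches L-position 9 → W
n=11: only reaches 10(W), which is W → L
n=12: reaches L-position 4 → W
n=13: only reaches 12(W), which is W → L
n=14: reaches L-position 13 → W
From 14 Player 1 can move to 13, reaching an L position.

Player 1 wins.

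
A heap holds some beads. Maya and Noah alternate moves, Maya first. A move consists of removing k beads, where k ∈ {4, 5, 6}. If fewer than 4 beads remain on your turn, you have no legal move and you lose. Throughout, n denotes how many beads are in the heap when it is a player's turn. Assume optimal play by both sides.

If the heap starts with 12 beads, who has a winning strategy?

Noah wins.

Positions with no move are L. A position that does have a move is losing for the player to move precisely when every available move leads to a winning position for the opponent. Fill in the labels:
n=0: no move → L
n=1: no move → L
n=2: no move → L
n=3: no move → L
n=4: →0(L), so W
n=5: →1(L), so W
n=6: →2(L), so W
n=7: →3(L), so W
n=8: →3(L), so W
n=9: →3(L), so W
n=10: →6(W), 5(W), 4(W) — all W, so L
n=11: →7(W), 6(W), 5(W) — all W, so L
n=12: →8(W), 7(W), 6(W) — all W, so L
Every move from 12 reaches a W position, so the mover loses.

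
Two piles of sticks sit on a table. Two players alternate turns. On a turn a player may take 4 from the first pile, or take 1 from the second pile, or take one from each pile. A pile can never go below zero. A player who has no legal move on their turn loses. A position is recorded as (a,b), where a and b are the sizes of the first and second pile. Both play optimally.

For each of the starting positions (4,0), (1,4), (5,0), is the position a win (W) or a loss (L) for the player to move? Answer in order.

(4,0): W, (1,4): L, (5,0): W

Label each position W (a win for the player to move) or L (a loss). A position with no legal move is L; any other position is W exactly when some move reaches an L, and L when every move reaches a W.
No move ever increases a pile, so every position that can arise here has a ≤ 5 and b ≤ 4; it is enough to label the cells with 0 ≤ a ≤ 5 and 0 ≤ b ≤ 4.
Every move lowers a or b (never raises either), so fill the grid row by row in increasing a, and left to right within a row: each cell's successors are then already labelled.
      b=0  b=1  b=2  b=3  b=4
a=0:    L    W    L    W    L
a=1:    L    W    L    W    L
a=2:    L    W    L    W    L
a=3:    L    W    L    W    L
a=4:    W    W    W    W    W
a=5:    W    L    W    L    W
Cells with no legal move (terminal, hence L): (0,0), (1,0), (2,0), (3,0).
The remaining L cells, each justified by listing all of its moves:
(0,2): only reaches (0,1)(W), which is W → L
(0,4): only reaches (0,3)(W), which is W → L
(1,2): only reaches (1,1)(W), (0,1)(W), all W → L
(1,4): only reaches (1,3)(W), (0,3)(W), all W → L
(2,2): only reaches (2,1)(W), (1,1)(W), all W → L
(2,4): only reaches (2,3)(W), (1,3)(W), all W → L
(3,2): only reaches (3,1)(W), (2,1)(W), all W → L
(3,4): only reaches (3,3)(W), (2,3)(W), all W → L
(5,1): only reaches (1,1)(W), (5,0)(W), (4,0)(W), all W → L
(5,3): only reaches (1,3)(W), (5,2)(W), (4,2)(W), all W → L
Every other cell has at least one move into one of the L cells above, so it is W.
(4,0): the move to (0,0) reaches an L cell, so W
(1,4): one of the L cells justified above, so L
(5,0): the move to (1,0) reaches an L cell, so W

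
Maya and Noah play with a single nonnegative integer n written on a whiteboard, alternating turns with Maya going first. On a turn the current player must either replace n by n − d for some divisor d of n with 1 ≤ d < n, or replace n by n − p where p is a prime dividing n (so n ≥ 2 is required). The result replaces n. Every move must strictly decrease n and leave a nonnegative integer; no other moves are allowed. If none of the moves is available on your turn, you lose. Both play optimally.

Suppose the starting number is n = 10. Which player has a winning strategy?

Maya wins.

Label each position W (a win for the player to move) or L (a loss). A position with no legal move is L; any other position is W exactly when some move reaches an L, and L when every move reaches a W.
n=0: no move → L
n=1: no move → L
n=2: →0(L), so W
n=3: →0(L), so W
n=4: →2(W), 3(W) — all W, so L
n=5: →0(L), so W
n=6: →4(L), so W
n=7: →0(L), so W
n=8: →4(L), so W
n=9: →6(W), 8(W) — all W, so L
n=10: →9(L), so W
The starting position 10 is W: Maya should move to 9, handing over an L position.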